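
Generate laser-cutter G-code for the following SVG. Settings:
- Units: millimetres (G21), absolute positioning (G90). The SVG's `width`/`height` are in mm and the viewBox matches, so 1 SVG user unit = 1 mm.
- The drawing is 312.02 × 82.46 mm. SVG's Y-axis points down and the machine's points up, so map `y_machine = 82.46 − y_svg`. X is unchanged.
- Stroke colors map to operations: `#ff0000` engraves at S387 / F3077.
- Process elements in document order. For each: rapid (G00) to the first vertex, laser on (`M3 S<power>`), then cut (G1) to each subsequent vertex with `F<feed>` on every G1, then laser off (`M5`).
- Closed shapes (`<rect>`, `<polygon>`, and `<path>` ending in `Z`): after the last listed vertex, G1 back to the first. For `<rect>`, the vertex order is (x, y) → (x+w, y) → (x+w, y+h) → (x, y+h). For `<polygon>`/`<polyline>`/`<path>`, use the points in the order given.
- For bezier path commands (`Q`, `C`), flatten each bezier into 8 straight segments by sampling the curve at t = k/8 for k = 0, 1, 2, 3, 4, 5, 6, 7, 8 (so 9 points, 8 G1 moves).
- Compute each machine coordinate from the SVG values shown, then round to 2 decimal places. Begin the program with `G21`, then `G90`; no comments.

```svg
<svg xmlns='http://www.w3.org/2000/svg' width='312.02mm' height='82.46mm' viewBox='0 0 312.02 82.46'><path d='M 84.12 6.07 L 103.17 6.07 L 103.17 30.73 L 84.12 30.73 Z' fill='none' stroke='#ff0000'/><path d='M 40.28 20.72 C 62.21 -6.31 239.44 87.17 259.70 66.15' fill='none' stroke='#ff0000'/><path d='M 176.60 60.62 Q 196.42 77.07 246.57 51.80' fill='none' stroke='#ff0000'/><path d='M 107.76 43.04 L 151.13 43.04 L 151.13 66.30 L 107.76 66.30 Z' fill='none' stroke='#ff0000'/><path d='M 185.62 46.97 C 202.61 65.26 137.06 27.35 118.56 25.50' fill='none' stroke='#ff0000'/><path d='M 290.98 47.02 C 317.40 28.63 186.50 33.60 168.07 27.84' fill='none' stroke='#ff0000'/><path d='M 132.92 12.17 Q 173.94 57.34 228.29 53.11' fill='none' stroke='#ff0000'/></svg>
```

G21
G90
G00 X84.12 Y76.39
M3 S387
G1 X103.17 Y76.39 F3077
G1 X103.17 Y51.73 F3077
G1 X84.12 Y51.73 F3077
G1 X84.12 Y76.39 F3077
M5
G00 X40.28 Y61.74
M3 S387
G1 X55.17 Y66.69 F3077
G1 X80.97 Y63.09 F3077
G1 X114.00 Y53.70 F3077
G1 X150.62 Y41.28 F3077
G1 X187.15 Y28.57 F3077
G1 X219.95 Y18.34 F3077
G1 X245.35 Y13.34 F3077
G1 X259.70 Y16.31 F3077
M5
G00 X176.60 Y21.84
M3 S387
G1 X182.03 Y18.38 F3077
G1 X188.41 Y16.22 F3077
G1 X195.73 Y15.37 F3077
G1 X204.00 Y15.82 F3077
G1 X213.22 Y17.57 F3077
G1 X223.39 Y20.63 F3077
G1 X234.51 Y24.99 F3077
G1 X246.57 Y30.66 F3077
M5
G00 X107.76 Y39.42
M3 S387
G1 X151.13 Y39.42 F3077
G1 X151.13 Y16.16 F3077
G1 X107.76 Y16.16 F3077
G1 X107.76 Y39.42 F3077
M5
G00 X185.62 Y35.49
M3 S387
G1 X188.38 Y31.09 F3077
G1 X184.91 Y30.87 F3077
G1 X176.75 Y33.76 F3077
G1 X165.40 Y38.67 F3077
G1 X152.39 Y44.53 F3077
G1 X139.23 Y50.25 F3077
G1 X127.45 Y54.76 F3077
G1 X118.56 Y56.96 F3077
M5
G00 X290.98 Y35.44
M3 S387
G1 X294.04 Y41.31 F3077
G1 X285.51 Y45.39 F3077
G1 X268.56 Y48.07 F3077
G1 X246.34 Y49.77 F3077
G1 X222.02 Y50.87 F3077
G1 X198.77 Y51.78 F3077
G1 X179.73 Y52.90 F3077
G1 X168.07 Y54.62 F3077
M5
G00 X132.92 Y70.29
M3 S387
G1 X143.38 Y59.77 F3077
G1 X154.26 Y50.79 F3077
G1 X165.56 Y43.36 F3077
G1 X177.27 Y37.47 F3077
G1 X189.40 Y33.12 F3077
G1 X201.95 Y30.32 F3077
G1 X214.91 Y29.06 F3077
G1 X228.29 Y29.35 F3077
M5

Since the viewBox matches the mm dimensions, user units are millimetres directly. The only transform is the Y-flip y_m = 82.46 − y_svg.

Shape 1 is a rectangle drawn with `<path>`. Its stroke #ff0000 means engrave at S387, F3077. After flipping Y the toolpath is (84.12,76.39) → (103.17,76.39) → (103.17,51.73) → (84.12,51.73) → (84.12,76.39), returning to the start.

Shape 2 is a cubic bezier drawn with `<path>`. Its stroke #ff0000 means engrave at S387, F3077. After flipping Y the toolpath is (40.28,61.74) → (55.17,66.69) → (80.97,63.09) → (114.00,53.70) → (150.62,41.28) → (187.15,28.57) → (219.95,18.34) → (245.35,13.34) → (259.70,16.31).

Shape 3 is a quadratic bezier drawn with `<path>`. Its stroke #ff0000 means engrave at S387, F3077. After flipping Y the toolpath is (176.60,21.84) → (182.03,18.38) → (188.41,16.22) → (195.73,15.37) → (204.00,15.82) → (213.22,17.57) → (223.39,20.63) → (234.51,24.99) → (246.57,30.66).

Shape 4 is a rectangle drawn with `<path>`. Its stroke #ff0000 means engrave at S387, F3077. After flipping Y the toolpath is (107.76,39.42) → (151.13,39.42) → (151.13,16.16) → (107.76,16.16) → (107.76,39.42), returning to the start.

Shape 5 is a cubic bezier drawn with `<path>`. Its stroke #ff0000 means engrave at S387, F3077. After flipping Y the toolpath is (185.62,35.49) → (188.38,31.09) → (184.91,30.87) → (176.75,33.76) → (165.40,38.67) → (152.39,44.53) → (139.23,50.25) → (127.45,54.76) → (118.56,56.96).

Shape 6 is a cubic bezier drawn with `<path>`. Its stroke #ff0000 means engrave at S387, F3077. After flipping Y the toolpath is (290.98,35.44) → (294.04,41.31) → (285.51,45.39) → (268.56,48.07) → (246.34,49.77) → (222.02,50.87) → (198.77,51.78) → (179.73,52.90) → (168.07,54.62).

Shape 7 is a quadratic bezier drawn with `<path>`. Its stroke #ff0000 means engrave at S387, F3077. After flipping Y the toolpath is (132.92,70.29) → (143.38,59.77) → (154.26,50.79) → (165.56,43.36) → (177.27,37.47) → (189.40,33.12) → (201.95,30.32) → (214.91,29.06) → (228.29,29.35).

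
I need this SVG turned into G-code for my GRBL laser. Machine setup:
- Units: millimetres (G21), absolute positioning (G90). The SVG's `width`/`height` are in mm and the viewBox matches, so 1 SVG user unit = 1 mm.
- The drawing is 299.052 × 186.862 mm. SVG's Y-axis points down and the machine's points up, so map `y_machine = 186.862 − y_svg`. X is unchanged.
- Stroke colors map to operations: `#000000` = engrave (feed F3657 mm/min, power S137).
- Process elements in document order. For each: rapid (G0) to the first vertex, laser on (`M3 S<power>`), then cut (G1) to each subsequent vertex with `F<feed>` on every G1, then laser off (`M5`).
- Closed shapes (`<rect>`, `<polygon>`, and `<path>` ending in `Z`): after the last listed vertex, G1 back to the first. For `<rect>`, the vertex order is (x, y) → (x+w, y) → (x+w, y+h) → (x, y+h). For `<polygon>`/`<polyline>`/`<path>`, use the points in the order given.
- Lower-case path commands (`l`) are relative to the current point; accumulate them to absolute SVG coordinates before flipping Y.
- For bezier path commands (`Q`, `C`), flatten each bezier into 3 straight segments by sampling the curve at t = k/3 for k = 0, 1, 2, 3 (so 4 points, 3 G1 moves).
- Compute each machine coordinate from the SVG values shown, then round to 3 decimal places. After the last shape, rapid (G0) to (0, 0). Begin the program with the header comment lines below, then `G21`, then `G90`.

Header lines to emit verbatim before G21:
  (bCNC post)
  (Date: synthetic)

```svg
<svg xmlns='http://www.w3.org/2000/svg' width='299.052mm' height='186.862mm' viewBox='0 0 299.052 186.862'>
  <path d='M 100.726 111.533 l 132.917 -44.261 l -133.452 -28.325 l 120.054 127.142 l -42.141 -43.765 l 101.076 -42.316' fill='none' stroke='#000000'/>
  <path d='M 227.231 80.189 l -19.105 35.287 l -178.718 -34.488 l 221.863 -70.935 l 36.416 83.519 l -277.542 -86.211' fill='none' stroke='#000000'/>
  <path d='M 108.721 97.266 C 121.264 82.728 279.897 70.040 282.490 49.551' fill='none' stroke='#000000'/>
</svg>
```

viewBox `0 0 299.052 186.862` with mm width/height → 1 unit = 1 mm. Flip: y_m = 186.862 − y_svg.

**Shape 1** — `<path>` open polyline, stroke `#000000` → engrave (S137, F3657). Machine vertices: (100.726,75.329) → (233.643,119.590) → (100.191,147.915) → (220.245,20.773) → (178.104,64.538) → (279.180,106.854). Open path.

**Shape 2** — `<path>` open polyline, stroke `#000000` → engrave (S137, F3657). Machine vertices: (227.231,106.673) → (208.126,71.386) → (29.408,105.874) → (251.271,176.809) → (287.687,93.290) → (10.145,179.501). Open path.

**Shape 3** — `<path>` cubic bezier, stroke `#000000` → engrave (S137, F3657). Control points (SVG): P0=(108.721,97.266), P1=(121.264,82.728), P2=(279.897,70.040), P3=(282.490,49.551); sampled at t=k/3. Machine vertices: (108.721,89.596) → (158.771,103.875) → (239.074,119.065) → (282.490,137.311). Open path.

(bCNC post)
(Date: synthetic)
G21
G90
G0 X100.726 Y75.329
M3 S137
G1 X233.643 Y119.590 F3657
G1 X100.191 Y147.915 F3657
G1 X220.245 Y20.773 F3657
G1 X178.104 Y64.538 F3657
G1 X279.180 Y106.854 F3657
M5
G0 X227.231 Y106.673
M3 S137
G1 X208.126 Y71.386 F3657
G1 X29.408 Y105.874 F3657
G1 X251.271 Y176.809 F3657
G1 X287.687 Y93.290 F3657
G1 X10.145 Y179.501 F3657
M5
G0 X108.721 Y89.596
M3 S137
G1 X158.771 Y103.875 F3657
G1 X239.074 Y119.065 F3657
G1 X282.490 Y137.311 F3657
M5
G0 X0.000 Y0.000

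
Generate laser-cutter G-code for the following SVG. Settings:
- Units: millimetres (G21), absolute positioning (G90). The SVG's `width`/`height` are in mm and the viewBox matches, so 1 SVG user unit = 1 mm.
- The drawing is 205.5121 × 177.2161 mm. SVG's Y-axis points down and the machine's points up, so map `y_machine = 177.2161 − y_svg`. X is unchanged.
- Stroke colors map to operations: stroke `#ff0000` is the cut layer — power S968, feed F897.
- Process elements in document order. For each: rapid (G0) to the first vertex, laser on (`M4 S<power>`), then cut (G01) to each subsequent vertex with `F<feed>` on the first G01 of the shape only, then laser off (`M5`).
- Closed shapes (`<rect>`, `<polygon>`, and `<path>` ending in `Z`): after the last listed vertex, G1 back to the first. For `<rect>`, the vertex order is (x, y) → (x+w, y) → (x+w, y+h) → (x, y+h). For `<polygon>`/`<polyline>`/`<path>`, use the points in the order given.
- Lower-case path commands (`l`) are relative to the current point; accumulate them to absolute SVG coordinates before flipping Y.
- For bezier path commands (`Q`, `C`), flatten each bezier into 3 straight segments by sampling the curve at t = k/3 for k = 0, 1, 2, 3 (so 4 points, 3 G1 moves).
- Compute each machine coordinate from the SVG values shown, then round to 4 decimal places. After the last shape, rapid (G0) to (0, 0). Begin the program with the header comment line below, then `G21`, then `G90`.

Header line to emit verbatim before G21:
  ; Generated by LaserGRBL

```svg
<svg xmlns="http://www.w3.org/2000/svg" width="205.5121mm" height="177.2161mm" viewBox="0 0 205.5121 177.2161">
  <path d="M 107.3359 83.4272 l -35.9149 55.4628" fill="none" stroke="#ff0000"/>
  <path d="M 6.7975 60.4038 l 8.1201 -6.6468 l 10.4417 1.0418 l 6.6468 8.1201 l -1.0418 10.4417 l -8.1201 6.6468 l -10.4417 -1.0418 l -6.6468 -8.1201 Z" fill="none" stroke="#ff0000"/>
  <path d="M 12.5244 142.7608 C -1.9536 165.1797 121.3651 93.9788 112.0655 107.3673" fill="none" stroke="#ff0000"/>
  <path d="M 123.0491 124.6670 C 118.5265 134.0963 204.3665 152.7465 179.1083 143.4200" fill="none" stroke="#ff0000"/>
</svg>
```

Since the viewBox matches the mm dimensions, user units are millimetres directly. The only transform is the Y-flip y_m = 177.2161 − y_svg.

Shape 1 is a line segment drawn with `<path>`. Its stroke #ff0000 means cut at S968, F897. After flipping Y the toolpath is (107.3359,93.7889) → (71.4210,38.3261).

Shape 2 is a regular polygon drawn with `<path>`. Its stroke #ff0000 means cut at S968, F897. After flipping Y the toolpath is (6.7975,116.8123) → (14.9176,123.4591) → (25.3593,122.4173) → (32.0061,114.2972) → (30.9643,103.8555) → (22.8442,97.2087) → (12.4025,98.2505) → (5.7557,106.3706) → (6.7975,116.8123), returning to the start.

Shape 3 is a cubic bezier drawn with `<path>`. Its stroke #ff0000 means cut at S968, F897. After flipping Y the toolpath is (12.5244,34.4553) → (33.9633,36.6427) → (87.1744,61.6412) → (112.0655,69.8488).

Shape 4 is a cubic bezier drawn with `<path>`. Its stroke #ff0000 means cut at S968, F897. After flipping Y the toolpath is (123.0491,52.5491) → (141.1859,41.4239) → (174.7953,32.4175) → (179.1083,33.7961).

; Generated by LaserGRBL
G21
G90
G0 X107.3359 Y93.7889
M4 S968
G01 X71.4210 Y38.3261 F897
M5
G0 X6.7975 Y116.8123
M4 S968
G01 X14.9176 Y123.4591 F897
G01 X25.3593 Y122.4173
G01 X32.0061 Y114.2972
G01 X30.9643 Y103.8555
G01 X22.8442 Y97.2087
G01 X12.4025 Y98.2505
G01 X5.7557 Y106.3706
G01 X6.7975 Y116.8123
M5
G0 X12.5244 Y34.4553
M4 S968
G01 X33.9633 Y36.6427 F897
G01 X87.1744 Y61.6412
G01 X112.0655 Y69.8488
M5
G0 X123.0491 Y52.5491
M4 S968
G01 X141.1859 Y41.4239 F897
G01 X174.7953 Y32.4175
G01 X179.1083 Y33.7961
M5
G0 X0.0000 Y0.0000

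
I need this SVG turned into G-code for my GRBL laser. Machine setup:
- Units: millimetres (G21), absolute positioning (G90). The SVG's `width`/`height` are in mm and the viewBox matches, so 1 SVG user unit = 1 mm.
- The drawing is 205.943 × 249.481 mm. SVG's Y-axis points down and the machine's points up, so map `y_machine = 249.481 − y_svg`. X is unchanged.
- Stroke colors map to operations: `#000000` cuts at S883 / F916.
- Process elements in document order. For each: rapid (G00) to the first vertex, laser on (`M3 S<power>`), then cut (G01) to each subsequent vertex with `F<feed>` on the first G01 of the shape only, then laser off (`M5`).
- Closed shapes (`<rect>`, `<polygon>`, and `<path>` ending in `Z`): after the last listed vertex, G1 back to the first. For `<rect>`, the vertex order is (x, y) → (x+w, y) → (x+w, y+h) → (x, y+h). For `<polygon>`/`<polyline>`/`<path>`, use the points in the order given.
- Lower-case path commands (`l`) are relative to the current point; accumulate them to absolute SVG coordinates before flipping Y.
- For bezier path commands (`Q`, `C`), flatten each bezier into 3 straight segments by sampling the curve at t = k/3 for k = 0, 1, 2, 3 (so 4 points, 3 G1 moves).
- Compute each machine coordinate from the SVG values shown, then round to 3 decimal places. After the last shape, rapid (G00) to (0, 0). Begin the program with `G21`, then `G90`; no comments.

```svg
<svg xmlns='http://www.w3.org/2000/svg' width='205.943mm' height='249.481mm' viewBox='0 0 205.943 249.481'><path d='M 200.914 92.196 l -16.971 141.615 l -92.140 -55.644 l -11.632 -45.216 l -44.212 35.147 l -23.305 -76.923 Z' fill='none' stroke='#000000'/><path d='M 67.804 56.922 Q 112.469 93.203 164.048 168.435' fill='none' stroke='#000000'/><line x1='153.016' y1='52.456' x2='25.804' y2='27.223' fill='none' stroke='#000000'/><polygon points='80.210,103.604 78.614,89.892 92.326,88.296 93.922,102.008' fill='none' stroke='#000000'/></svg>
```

G21
G90
G00 X200.914 Y157.285
M3 S883
G01 X183.943 Y15.670 F916
G01 X91.803 Y71.314
G01 X80.171 Y116.530
G01 X35.959 Y81.383
G01 X12.654 Y158.306
G01 X200.914 Y157.285
M5
G00 X67.804 Y192.559
M3 S883
G01 X98.349 Y164.044 F916
G01 X130.430 Y126.873
G01 X164.048 Y81.046
M5
G00 X153.016 Y197.025
M3 S883
G01 X25.804 Y222.258 F916
M5
G00 X80.210 Y145.877
M3 S883
G01 X78.614 Y159.589 F916
G01 X92.326 Y161.185
G01 X93.922 Y147.473
G01 X80.210 Y145.877
M5
G00 X0.000 Y0.000

Since the viewBox matches the mm dimensions, user units are millimetres directly. The only transform is the Y-flip y_m = 249.481 − y_svg.

Shape 1 is a closed polygon drawn with `<path>`. Its stroke #000000 means cut at S883, F916. After flipping Y the toolpath is (200.914,157.285) → (183.943,15.670) → (91.803,71.314) → (80.171,116.530) → (35.959,81.383) → (12.654,158.306) → (200.914,157.285), returning to the start.

Shape 2 is a quadratic bezier drawn with `<path>`. Its stroke #000000 means cut at S883, F916. After flipping Y the toolpath is (67.804,192.559) → (98.349,164.044) → (130.430,126.873) → (164.048,81.046).

Shape 3 is a line segment drawn with `<line>`. Its stroke #000000 means cut at S883, F916. After flipping Y the toolpath is (153.016,197.025) → (25.804,222.258).

Shape 4 is a regular polygon drawn with `<polygon>`. Its stroke #000000 means cut at S883, F916. After flipping Y the toolpath is (80.210,145.877) → (78.614,159.589) → (92.326,161.185) → (93.922,147.473) → (80.210,145.877), returning to the start.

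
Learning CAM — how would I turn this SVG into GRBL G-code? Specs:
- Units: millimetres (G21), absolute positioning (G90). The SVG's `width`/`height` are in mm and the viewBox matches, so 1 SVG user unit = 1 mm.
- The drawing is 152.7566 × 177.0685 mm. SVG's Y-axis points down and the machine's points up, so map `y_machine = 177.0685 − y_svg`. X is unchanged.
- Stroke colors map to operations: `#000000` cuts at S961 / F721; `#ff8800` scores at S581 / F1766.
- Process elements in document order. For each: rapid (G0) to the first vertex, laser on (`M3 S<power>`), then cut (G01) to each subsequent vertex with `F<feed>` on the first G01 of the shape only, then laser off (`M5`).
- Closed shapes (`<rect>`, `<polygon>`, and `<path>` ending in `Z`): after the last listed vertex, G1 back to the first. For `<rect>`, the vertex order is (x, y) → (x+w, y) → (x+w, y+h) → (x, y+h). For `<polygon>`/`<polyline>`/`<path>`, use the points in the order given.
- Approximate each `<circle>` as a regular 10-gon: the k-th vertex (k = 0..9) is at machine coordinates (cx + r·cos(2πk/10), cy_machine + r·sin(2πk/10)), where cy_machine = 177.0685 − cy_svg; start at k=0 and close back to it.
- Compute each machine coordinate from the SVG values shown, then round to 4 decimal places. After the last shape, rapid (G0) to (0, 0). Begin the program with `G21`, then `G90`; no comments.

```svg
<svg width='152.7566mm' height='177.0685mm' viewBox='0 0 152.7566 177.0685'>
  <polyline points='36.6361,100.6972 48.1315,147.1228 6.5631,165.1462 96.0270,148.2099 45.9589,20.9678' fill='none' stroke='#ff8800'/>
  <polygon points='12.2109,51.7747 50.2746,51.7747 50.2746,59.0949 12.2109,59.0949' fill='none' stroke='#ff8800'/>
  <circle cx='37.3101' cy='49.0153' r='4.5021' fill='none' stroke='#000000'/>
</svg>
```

G21
G90
G0 X36.6361 Y76.3713
M3 S581
G01 X48.1315 Y29.9457 F1766
G01 X6.5631 Y11.9223
G01 X96.0270 Y28.8586
G01 X45.9589 Y156.1007
M5
G0 X12.2109 Y125.2938
M3 S581
G01 X50.2746 Y125.2938 F1766
G01 X50.2746 Y117.9736
G01 X12.2109 Y117.9736
G01 X12.2109 Y125.2938
M5
G0 X41.8122 Y128.0532
M3 S961
G01 X40.9524 Y130.6995 F721
G01 X38.7013 Y132.3350
G01 X35.9189 Y132.3350
G01 X33.6678 Y130.6995
G01 X32.8080 Y128.0532
G01 X33.6678 Y125.4069
G01 X35.9189 Y123.7714
G01 X38.7013 Y123.7714
G01 X40.9524 Y125.4069
G01 X41.8122 Y128.0532
M5
G0 X0.0000 Y0.0000

Since the viewBox matches the mm dimensions, user units are millimetres directly. The only transform is the Y-flip y_m = 177.0685 − y_svg.

Shape 1 is a open polyline drawn with `<polyline>`. Its stroke #ff8800 means score at S581, F1766. After flipping Y the toolpath is (36.6361,76.3713) → (48.1315,29.9457) → (6.5631,11.9223) → (96.0270,28.8586) → (45.9589,156.1007).

Shape 2 is a rectangle drawn with `<polygon>`. Its stroke #ff8800 means score at S581, F1766. After flipping Y the toolpath is (12.2109,125.2938) → (50.2746,125.2938) → (50.2746,117.9736) → (12.2109,117.9736) → (12.2109,125.2938), returning to the start.

Shape 3 is a circle drawn with `<circle>`. Its stroke #000000 means cut at S961, F721. After flipping Y the toolpath is (41.8122,128.0532) → (40.9524,130.6995) → (38.7013,132.3350) → (35.9189,132.3350) → (33.6678,130.6995) → (32.8080,128.0532) → (33.6678,125.4069) → (35.9189,123.7714) → (38.7013,123.7714) → (40.9524,125.4069) → (41.8122,128.0532), returning to the start.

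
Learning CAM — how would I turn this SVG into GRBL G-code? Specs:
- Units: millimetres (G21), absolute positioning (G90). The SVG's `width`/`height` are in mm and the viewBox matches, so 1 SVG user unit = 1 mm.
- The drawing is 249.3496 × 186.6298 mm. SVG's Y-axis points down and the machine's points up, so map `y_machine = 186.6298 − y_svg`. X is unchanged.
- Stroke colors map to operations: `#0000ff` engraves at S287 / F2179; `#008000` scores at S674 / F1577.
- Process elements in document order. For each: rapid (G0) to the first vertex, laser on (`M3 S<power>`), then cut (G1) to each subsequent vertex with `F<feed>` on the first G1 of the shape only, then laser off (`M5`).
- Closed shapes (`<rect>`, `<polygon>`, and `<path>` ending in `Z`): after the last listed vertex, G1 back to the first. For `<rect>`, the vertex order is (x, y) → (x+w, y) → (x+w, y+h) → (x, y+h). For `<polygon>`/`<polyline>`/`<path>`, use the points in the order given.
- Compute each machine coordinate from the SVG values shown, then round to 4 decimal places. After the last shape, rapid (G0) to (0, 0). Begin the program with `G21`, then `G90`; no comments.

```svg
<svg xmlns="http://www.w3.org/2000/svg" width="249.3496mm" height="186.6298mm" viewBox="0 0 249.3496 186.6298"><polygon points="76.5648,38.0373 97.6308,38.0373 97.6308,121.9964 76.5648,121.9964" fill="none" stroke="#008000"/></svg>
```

G21
G90
G0 X76.5648 Y148.5925
M3 S674
G1 X97.6308 Y148.5925 F1577
G1 X97.6308 Y64.6334
G1 X76.5648 Y64.6334
G1 X76.5648 Y148.5925
M5
G0 X0.0000 Y0.0000

Since the viewBox matches the mm dimensions, user units are millimetres directly. The only transform is the Y-flip y_m = 186.6298 − y_svg.

Shape 1 is a rectangle drawn with `<polygon>`. Its stroke #008000 means score at S674, F1577. After flipping Y the toolpath is (76.5648,148.5925) → (97.6308,148.5925) → (97.6308,64.6334) → (76.5648,64.6334) → (76.5648,148.5925), returning to the start.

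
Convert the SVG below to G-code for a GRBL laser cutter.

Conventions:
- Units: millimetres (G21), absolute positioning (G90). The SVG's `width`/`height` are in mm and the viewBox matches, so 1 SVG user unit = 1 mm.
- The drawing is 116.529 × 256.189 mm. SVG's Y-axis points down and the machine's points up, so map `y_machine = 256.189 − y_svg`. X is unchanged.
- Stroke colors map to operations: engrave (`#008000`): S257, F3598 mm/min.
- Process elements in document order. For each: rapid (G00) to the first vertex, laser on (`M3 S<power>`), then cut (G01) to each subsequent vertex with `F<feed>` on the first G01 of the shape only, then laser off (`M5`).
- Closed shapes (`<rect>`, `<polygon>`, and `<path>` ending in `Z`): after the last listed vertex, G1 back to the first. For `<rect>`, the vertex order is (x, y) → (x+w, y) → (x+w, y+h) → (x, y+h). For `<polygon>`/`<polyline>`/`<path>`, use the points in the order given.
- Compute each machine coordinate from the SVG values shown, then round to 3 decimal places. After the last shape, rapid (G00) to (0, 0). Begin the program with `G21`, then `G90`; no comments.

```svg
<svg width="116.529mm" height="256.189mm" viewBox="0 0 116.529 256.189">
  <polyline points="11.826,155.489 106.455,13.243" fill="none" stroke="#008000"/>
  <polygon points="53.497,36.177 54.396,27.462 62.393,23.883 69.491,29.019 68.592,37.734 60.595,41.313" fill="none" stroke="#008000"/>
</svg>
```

G21
G90
G00 X11.826 Y100.700
M3 S257
G01 X106.455 Y242.946 F3598
M5
G00 X53.497 Y220.012
M3 S257
G01 X54.396 Y228.727 F3598
G01 X62.393 Y232.306
G01 X69.491 Y227.170
G01 X68.592 Y218.455
G01 X60.595 Y214.876
G01 X53.497 Y220.012
M5
G00 X0.000 Y0.000

Since the viewBox matches the mm dimensions, user units are millimetres directly. The only transform is the Y-flip y_m = 256.189 − y_svg.

Shape 1 is a line segment drawn with `<polyline>`. Its stroke #008000 means engrave at S257, F3598. After flipping Y the toolpath is (11.826,100.700) → (106.455,242.946).

Shape 2 is a regular polygon drawn with `<polygon>`. Its stroke #008000 means engrave at S257, F3598. After flipping Y the toolpath is (53.497,220.012) → (54.396,228.727) → (62.393,232.306) → (69.491,227.170) → (68.592,218.455) → (60.595,214.876) → (53.497,220.012), returning to the start.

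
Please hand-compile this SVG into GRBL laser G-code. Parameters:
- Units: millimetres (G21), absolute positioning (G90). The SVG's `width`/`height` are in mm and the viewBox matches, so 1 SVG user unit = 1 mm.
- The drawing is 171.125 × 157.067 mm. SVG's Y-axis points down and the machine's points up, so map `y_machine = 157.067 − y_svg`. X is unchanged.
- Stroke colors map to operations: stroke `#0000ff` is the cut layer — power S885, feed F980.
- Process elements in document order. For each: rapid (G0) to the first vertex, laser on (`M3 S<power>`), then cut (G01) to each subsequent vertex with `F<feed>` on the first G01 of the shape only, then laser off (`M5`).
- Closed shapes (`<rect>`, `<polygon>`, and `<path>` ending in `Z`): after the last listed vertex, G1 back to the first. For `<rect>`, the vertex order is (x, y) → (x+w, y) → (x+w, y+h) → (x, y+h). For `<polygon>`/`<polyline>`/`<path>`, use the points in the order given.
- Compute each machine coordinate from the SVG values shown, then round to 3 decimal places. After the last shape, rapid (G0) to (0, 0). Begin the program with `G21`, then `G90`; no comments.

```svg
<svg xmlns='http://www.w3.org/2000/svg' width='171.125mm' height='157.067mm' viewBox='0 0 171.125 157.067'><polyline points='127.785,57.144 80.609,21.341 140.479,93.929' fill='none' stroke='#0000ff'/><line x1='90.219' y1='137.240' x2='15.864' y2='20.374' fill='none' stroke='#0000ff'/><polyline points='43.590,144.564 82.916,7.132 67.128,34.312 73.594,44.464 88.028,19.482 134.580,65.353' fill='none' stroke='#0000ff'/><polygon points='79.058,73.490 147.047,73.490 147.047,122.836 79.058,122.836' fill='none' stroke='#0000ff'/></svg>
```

Since the viewBox matches the mm dimensions, user units are millimetres directly. The only transform is the Y-flip y_m = 157.067 − y_svg.

Shape 1 is a open polyline drawn with `<polyline>`. Its stroke #0000ff means cut at S885, F980. After flipping Y the toolpath is (127.785,99.923) → (80.609,135.726) → (140.479,63.138).

Shape 2 is a line segment drawn with `<line>`. Its stroke #0000ff means cut at S885, F980. After flipping Y the toolpath is (90.219,19.827) → (15.864,136.693).

Shape 3 is a open polyline drawn with `<polyline>`. Its stroke #0000ff means cut at S885, F980. After flipping Y the toolpath is (43.590,12.503) → (82.916,149.935) → (67.128,122.755) → (73.594,112.603) → (88.028,137.585) → (134.580,91.714).

Shape 4 is a rectangle drawn with `<polygon>`. Its stroke #0000ff means cut at S885, F980. After flipping Y the toolpath is (79.058,83.577) → (147.047,83.577) → (147.047,34.231) → (79.058,34.231) → (79.058,83.577), returning to the start.

G21
G90
G0 X127.785 Y99.923
M3 S885
G01 X80.609 Y135.726 F980
G01 X140.479 Y63.138
M5
G0 X90.219 Y19.827
M3 S885
G01 X15.864 Y136.693 F980
M5
G0 X43.590 Y12.503
M3 S885
G01 X82.916 Y149.935 F980
G01 X67.128 Y122.755
G01 X73.594 Y112.603
G01 X88.028 Y137.585
G01 X134.580 Y91.714
M5
G0 X79.058 Y83.577
M3 S885
G01 X147.047 Y83.577 F980
G01 X147.047 Y34.231
G01 X79.058 Y34.231
G01 X79.058 Y83.577
M5
G0 X0.000 Y0.000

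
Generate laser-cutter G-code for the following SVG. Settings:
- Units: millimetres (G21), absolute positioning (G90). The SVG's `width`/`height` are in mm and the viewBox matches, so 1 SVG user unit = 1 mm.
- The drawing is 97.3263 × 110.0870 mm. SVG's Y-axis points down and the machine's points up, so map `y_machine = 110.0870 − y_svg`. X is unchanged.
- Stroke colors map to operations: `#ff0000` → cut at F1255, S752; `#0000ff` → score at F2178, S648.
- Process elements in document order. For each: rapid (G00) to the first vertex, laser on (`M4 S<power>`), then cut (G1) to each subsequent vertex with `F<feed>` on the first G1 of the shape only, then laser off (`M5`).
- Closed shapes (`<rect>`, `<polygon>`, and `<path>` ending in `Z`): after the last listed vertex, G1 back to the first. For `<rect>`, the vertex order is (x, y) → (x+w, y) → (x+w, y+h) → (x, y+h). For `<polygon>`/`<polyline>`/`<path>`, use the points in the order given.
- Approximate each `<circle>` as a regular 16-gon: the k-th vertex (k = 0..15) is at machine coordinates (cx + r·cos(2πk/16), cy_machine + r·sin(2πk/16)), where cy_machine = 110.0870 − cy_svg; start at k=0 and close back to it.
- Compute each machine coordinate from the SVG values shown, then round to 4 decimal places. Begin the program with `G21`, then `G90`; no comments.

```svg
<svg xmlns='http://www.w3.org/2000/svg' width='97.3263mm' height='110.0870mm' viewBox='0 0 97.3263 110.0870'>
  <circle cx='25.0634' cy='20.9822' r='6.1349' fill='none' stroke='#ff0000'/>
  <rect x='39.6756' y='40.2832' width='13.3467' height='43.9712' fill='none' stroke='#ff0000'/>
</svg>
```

Since the viewBox matches the mm dimensions, user units are millimetres directly. The only transform is the Y-flip y_m = 110.0870 − y_svg.

Shape 1 is a circle drawn with `<circle>`. Its stroke #ff0000 means cut at S752, F1255. After flipping Y the toolpath is (31.1983,89.1048) → (30.7313,91.4525) → (29.4014,93.4428) → (27.4111,94.7727) → (25.0634,95.2397) → (22.7157,94.7727) → (20.7254,93.4428) → (19.3955,91.4525) → (18.9285,89.1048) → (19.3955,86.7571) → (20.7254,84.7668) → (22.7157,83.4369) → (25.0634,82.9699) → (27.4111,83.4369) → (29.4014,84.7668) → (30.7313,86.7571) → (31.1983,89.1048), returning to the start.

Shape 2 is a rectangle drawn with `<rect>`. Its stroke #ff0000 means cut at S752, F1255. After flipping Y the toolpath is (39.6756,69.8038) → (53.0223,69.8038) → (53.0223,25.8326) → (39.6756,25.8326) → (39.6756,69.8038), returning to the start.

G21
G90
G00 X31.1983 Y89.1048
M4 S752
G1 X30.7313 Y91.4525 F1255
G1 X29.4014 Y93.4428
G1 X27.4111 Y94.7727
G1 X25.0634 Y95.2397
G1 X22.7157 Y94.7727
G1 X20.7254 Y93.4428
G1 X19.3955 Y91.4525
G1 X18.9285 Y89.1048
G1 X19.3955 Y86.7571
G1 X20.7254 Y84.7668
G1 X22.7157 Y83.4369
G1 X25.0634 Y82.9699
G1 X27.4111 Y83.4369
G1 X29.4014 Y84.7668
G1 X30.7313 Y86.7571
G1 X31.1983 Y89.1048
M5
G00 X39.6756 Y69.8038
M4 S752
G1 X53.0223 Y69.8038 F1255
G1 X53.0223 Y25.8326
G1 X39.6756 Y25.8326
G1 X39.6756 Y69.8038
M5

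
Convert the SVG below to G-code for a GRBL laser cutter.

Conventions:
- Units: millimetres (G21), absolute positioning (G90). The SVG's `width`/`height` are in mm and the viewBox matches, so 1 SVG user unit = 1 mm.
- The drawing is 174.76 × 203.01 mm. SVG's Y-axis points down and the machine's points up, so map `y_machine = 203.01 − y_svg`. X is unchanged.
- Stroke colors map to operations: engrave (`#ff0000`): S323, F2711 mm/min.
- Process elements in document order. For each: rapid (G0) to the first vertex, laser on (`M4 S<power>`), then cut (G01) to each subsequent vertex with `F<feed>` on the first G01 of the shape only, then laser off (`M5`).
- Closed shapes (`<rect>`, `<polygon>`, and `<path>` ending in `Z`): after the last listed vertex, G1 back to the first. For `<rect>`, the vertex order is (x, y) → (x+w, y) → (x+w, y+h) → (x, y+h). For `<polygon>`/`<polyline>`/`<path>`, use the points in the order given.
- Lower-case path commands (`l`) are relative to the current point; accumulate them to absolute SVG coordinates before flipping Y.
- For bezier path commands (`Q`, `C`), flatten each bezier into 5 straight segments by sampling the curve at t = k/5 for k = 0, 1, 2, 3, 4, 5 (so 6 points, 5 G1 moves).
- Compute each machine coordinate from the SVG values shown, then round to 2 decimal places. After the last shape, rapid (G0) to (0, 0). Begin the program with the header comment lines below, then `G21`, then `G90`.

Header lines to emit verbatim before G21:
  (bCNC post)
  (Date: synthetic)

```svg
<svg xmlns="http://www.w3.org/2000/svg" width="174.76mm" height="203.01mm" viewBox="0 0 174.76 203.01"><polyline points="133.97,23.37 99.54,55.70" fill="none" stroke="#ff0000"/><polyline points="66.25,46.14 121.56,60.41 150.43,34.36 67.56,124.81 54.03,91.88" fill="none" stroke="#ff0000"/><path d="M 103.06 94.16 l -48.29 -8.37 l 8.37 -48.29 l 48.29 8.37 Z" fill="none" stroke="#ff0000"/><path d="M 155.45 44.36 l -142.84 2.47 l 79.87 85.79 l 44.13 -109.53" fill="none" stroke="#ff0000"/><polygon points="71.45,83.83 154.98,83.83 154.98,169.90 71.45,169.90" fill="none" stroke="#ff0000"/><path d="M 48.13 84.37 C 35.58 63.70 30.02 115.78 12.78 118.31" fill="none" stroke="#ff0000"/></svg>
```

(bCNC post)
(Date: synthetic)
G21
G90
G0 X133.97 Y179.64
M4 S323
G01 X99.54 Y147.31 F2711
M5
G0 X66.25 Y156.87
M4 S323
G01 X121.56 Y142.60 F2711
G01 X150.43 Y168.65
G01 X67.56 Y78.20
G01 X54.03 Y111.13
M5
G0 X103.06 Y108.85
M4 S323
G01 X54.77 Y117.22 F2711
G01 X63.14 Y165.51
G01 X111.43 Y157.14
G01 X103.06 Y108.85
M5
G0 X155.45 Y158.65
M4 S323
G01 X12.61 Y156.18 F2711
G01 X92.48 Y70.39
G01 X136.61 Y179.92
M5
G0 X71.45 Y119.18
M4 S323
G01 X154.98 Y119.18 F2711
G01 X154.98 Y33.11
G01 X71.45 Y33.11
G01 X71.45 Y119.18
M5
G0 X48.13 Y118.64
M4 S323
G01 X41.29 Y123.29 F2711
G01 X35.23 Y116.35
G01 X29.06 Y103.69
G01 X21.87 Y91.19
G01 X12.78 Y84.70
M5
G0 X0.00 Y0.00

Since the viewBox matches the mm dimensions, user units are millimetres directly. The only transform is the Y-flip y_m = 203.01 − y_svg.

Shape 1 is a line segment drawn with `<polyline>`. Its stroke #ff0000 means engrave at S323, F2711. After flipping Y the toolpath is (133.97,179.64) → (99.54,147.31).

Shape 2 is a open polyline drawn with `<polyline>`. Its stroke #ff0000 means engrave at S323, F2711. After flipping Y the toolpath is (66.25,156.87) → (121.56,142.60) → (150.43,168.65) → (67.56,78.20) → (54.03,111.13).

Shape 3 is a regular polygon drawn with `<path>`. Its stroke #ff0000 means engrave at S323, F2711. After flipping Y the toolpath is (103.06,108.85) → (54.77,117.22) → (63.14,165.51) → (111.43,157.14) → (103.06,108.85), returning to the start.

Shape 4 is a open polyline drawn with `<path>`. Its stroke #ff0000 means engrave at S323, F2711. After flipping Y the toolpath is (155.45,158.65) → (12.61,156.18) → (92.48,70.39) → (136.61,179.92).

Shape 5 is a rectangle drawn with `<polygon>`. Its stroke #ff0000 means engrave at S323, F2711. After flipping Y the toolpath is (71.45,119.18) → (154.98,119.18) → (154.98,33.11) → (71.45,33.11) → (71.45,119.18), returning to the start.

Shape 6 is a cubic bezier drawn with `<path>`. Its stroke #ff0000 means engrave at S323, F2711. After flipping Y the toolpath is (48.13,118.64) → (41.29,123.29) → (35.23,116.35) → (29.06,103.69) → (21.87,91.19) → (12.78,84.70).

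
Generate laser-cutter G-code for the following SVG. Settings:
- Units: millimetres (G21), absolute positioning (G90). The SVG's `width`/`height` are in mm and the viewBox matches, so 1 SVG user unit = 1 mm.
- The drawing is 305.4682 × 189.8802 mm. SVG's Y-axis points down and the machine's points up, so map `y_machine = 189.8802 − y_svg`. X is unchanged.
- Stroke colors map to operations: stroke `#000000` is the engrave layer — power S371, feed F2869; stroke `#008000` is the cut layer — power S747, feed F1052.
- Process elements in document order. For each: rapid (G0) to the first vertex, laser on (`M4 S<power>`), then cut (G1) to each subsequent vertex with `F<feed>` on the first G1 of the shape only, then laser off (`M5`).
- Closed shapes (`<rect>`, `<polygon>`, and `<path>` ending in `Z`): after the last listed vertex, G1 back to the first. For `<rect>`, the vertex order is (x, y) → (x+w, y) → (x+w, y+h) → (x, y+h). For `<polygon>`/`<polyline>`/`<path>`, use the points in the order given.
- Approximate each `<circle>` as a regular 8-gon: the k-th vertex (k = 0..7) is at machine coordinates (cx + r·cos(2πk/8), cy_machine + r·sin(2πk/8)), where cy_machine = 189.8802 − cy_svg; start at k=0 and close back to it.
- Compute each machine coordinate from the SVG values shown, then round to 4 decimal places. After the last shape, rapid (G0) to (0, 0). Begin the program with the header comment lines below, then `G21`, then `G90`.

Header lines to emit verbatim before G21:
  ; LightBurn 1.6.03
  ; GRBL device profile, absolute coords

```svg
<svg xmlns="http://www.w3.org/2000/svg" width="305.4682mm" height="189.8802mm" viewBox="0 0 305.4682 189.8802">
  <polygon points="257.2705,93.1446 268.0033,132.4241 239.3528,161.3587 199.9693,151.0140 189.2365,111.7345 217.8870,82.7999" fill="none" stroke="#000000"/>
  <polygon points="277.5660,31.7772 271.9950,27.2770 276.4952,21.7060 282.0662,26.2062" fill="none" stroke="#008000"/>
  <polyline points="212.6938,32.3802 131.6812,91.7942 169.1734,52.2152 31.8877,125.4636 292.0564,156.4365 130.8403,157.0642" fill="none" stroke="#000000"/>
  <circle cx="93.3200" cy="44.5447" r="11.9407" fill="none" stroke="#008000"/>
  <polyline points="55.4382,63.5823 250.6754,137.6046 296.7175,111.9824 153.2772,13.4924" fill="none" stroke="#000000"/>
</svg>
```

; LightBurn 1.6.03
; GRBL device profile, absolute coords
G21
G90
G0 X257.2705 Y96.7356
M4 S371
G1 X268.0033 Y57.4561 F2869
G1 X239.3528 Y28.5215
G1 X199.9693 Y38.8662
G1 X189.2365 Y78.1457
G1 X217.8870 Y107.0803
G1 X257.2705 Y96.7356
M5
G0 X277.5660 Y158.1030
M4 S747
G1 X271.9950 Y162.6032 F1052
G1 X276.4952 Y168.1742
G1 X282.0662 Y163.6740
G1 X277.5660 Y158.1030
M5
G0 X212.6938 Y157.5000
M4 S371
G1 X131.6812 Y98.0860 F2869
G1 X169.1734 Y137.6650
G1 X31.8877 Y64.4166
G1 X292.0564 Y33.4437
G1 X130.8403 Y32.8160
M5
G0 X105.2607 Y145.3355
M4 S747
G1 X101.7633 Y153.7788 F1052
G1 X93.3200 Y157.2762
G1 X84.8767 Y153.7788
G1 X81.3793 Y145.3355
G1 X84.8767 Y136.8922
G1 X93.3200 Y133.3948
G1 X101.7633 Y136.8922
G1 X105.2607 Y145.3355
M5
G0 X55.4382 Y126.2979
M4 S371
G1 X250.6754 Y52.2756 F2869
G1 X296.7175 Y77.8978
G1 X153.2772 Y176.3878
M5
G0 X0.0000 Y0.0000

Since the viewBox matches the mm dimensions, user units are millimetres directly. The only transform is the Y-flip y_m = 189.8802 − y_svg.

Shape 1 is a regular polygon drawn with `<polygon>`. Its stroke #000000 means engrave at S371, F2869. After flipping Y the toolpath is (257.2705,96.7356) → (268.0033,57.4561) → (239.3528,28.5215) → (199.9693,38.8662) → (189.2365,78.1457) → (217.8870,107.0803) → (257.2705,96.7356), returning to the start.

Shape 2 is a regular polygon drawn with `<polygon>`. Its stroke #008000 means cut at S747, F1052. After flipping Y the toolpath is (277.5660,158.1030) → (271.9950,162.6032) → (276.4952,168.1742) → (282.0662,163.6740) → (277.5660,158.1030), returning to the start.

Shape 3 is a open polyline drawn with `<polyline>`. Its stroke #000000 means engrave at S371, F2869. After flipping Y the toolpath is (212.6938,157.5000) → (131.6812,98.0860) → (169.1734,137.6650) → (31.8877,64.4166) → (292.0564,33.4437) → (130.8403,32.8160).

Shape 4 is a circle drawn with `<circle>`. Its stroke #008000 means cut at S747, F1052. After flipping Y the toolpath is (105.2607,145.3355) → (101.7633,153.7788) → (93.3200,157.2762) → (84.8767,153.7788) → (81.3793,145.3355) → (84.8767,136.8922) → (93.3200,133.3948) → (101.7633,136.8922) → (105.2607,145.3355), returning to the start.

Shape 5 is a open polyline drawn with `<polyline>`. Its stroke #000000 means engrave at S371, F2869. After flipping Y the toolpath is (55.4382,126.2979) → (250.6754,52.2756) → (296.7175,77.8978) → (153.2772,176.3878).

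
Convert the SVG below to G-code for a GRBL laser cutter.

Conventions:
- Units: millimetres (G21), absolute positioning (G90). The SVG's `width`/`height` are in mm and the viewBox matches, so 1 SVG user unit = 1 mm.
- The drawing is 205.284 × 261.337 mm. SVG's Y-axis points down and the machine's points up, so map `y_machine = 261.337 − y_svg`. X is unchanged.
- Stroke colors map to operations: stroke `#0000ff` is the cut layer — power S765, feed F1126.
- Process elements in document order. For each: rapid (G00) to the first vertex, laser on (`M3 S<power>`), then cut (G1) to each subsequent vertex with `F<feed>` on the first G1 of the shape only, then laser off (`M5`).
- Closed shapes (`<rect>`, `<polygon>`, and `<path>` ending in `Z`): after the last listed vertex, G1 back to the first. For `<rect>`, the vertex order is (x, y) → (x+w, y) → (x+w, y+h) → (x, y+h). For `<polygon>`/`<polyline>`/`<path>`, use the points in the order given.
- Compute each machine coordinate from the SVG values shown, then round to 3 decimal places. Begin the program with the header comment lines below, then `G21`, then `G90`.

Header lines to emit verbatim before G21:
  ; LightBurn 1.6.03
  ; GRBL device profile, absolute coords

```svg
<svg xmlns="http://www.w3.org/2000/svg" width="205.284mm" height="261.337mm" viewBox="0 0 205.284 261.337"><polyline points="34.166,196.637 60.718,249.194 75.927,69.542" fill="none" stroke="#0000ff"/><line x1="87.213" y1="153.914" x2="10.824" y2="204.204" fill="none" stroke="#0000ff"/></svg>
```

1 u = 1 mm; y_m = 261.337 − y.

[1] `<polyline>` open polyline, #0000ff→cut S765 F1126: (34.166,64.700) → (60.718,12.143) → (75.927,191.795)

[2] `<line>` line segment, #0000ff→cut S765 F1126: (87.213,107.423) → (10.824,57.133)

; LightBurn 1.6.03
; GRBL device profile, absolute coords
G21
G90
G00 X34.166 Y64.700
M3 S765
G1 X60.718 Y12.143 F1126
G1 X75.927 Y191.795
M5
G00 X87.213 Y107.423
M3 S765
G1 X10.824 Y57.133 F1126
M5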